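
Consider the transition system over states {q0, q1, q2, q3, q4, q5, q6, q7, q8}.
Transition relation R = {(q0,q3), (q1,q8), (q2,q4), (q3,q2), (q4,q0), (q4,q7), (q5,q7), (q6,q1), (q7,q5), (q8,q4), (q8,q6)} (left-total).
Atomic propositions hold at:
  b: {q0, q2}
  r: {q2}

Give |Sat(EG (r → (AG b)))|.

6

AG b: greatest fixpoint, start Z0 = {q0, q2}, keep only states in Sat with every successor in Z. Z1 = ∅; fixed.
Sat(AG b) = ∅
Sat(r → (AG b)) = {q0, q1, q3, q4, q5, q6, q7, q8}
EG (r → (AG b)): greatest fixpoint, start Z0 = {q0, q1, q3, q4, q5, q6, q7, q8}, keep only states in Sat with some successor in Z. Z1 = {q0, q1, q4, q5, q6, q7, q8}; Z2 = {q1, q4, q5, q6, q7, q8}; fixed.
Sat(EG (r → (AG b))) = {q1, q4, q5, q6, q7, q8}
|Sat(EG (r → (AG b)))| = |{q1, q4, q5, q6, q7, q8}| = 6.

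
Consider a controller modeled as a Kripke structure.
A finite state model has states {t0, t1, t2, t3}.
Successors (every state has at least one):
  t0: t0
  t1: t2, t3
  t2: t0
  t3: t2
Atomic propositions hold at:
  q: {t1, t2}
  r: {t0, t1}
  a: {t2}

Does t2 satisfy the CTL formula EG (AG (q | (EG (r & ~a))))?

Sat(~a) = {t0, t1, t3}
Sat(r & ~a) = {t0, t1}
EG (r & ~a): greatest fixpoint, start Z0 = {t0, t1}, keep only states in Sat with some successor in Z. Z1 = {t0}; fixed.
Sat(EG (r & ~a)) = {t0}
Sat(q | (EG (r & ~a))) = {t0, t1, t2}
AG (q | (EG (r & ~a))): greatest fixpoint, start Z0 = {t0, t1, t2}, keep only states in Sat with every successor in Z. Z1 = {t0, t2}; fixed.
Sat(AG (q | (EG (r & ~a)))) = {t0, t2}
EG (AG (q | (EG (r & ~a)))): greatest fixpoint, start Z0 = {t0, t2}, keep only states in Sat with some successor in Z. Already a fixed point.
Sat(EG (AG (q | (EG (r & ~a))))) = {t0, t2}
t2 ∈ Sat(EG (AG (q | (EG (r & ~a))))) = {t0, t2}, so the formula holds at t2.

Yes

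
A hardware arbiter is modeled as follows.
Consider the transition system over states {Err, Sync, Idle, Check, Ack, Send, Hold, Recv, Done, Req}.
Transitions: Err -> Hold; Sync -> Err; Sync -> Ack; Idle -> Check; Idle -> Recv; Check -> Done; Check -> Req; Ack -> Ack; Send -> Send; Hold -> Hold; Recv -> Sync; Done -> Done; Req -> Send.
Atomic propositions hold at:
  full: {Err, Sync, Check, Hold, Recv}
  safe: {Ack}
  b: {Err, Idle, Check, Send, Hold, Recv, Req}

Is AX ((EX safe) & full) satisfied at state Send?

Sat(EX safe) = {s : some successor in {Ack}} = {Sync, Ack}
Sat((EX safe) & full) = {Sync}
Sat(AX ((EX safe) & full)) = {s : every successor in {Sync}} = {Recv}
Send ∉ Sat(AX ((EX safe) & full)) = {Recv}, so the formula does not hold at Send.

No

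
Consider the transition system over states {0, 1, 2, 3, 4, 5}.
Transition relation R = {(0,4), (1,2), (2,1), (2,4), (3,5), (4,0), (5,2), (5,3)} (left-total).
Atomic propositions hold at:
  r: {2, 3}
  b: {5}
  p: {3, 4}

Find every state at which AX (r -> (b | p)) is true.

Sat(b | p) = {3, 4, 5}
Sat(r -> (b | p)) = {0, 1, 3, 4, 5}
Sat(AX (r -> (b | p))) = {s : every successor in {0, 1, 3, 4, 5}} = {0, 2, 3, 4}

{0, 2, 3, 4}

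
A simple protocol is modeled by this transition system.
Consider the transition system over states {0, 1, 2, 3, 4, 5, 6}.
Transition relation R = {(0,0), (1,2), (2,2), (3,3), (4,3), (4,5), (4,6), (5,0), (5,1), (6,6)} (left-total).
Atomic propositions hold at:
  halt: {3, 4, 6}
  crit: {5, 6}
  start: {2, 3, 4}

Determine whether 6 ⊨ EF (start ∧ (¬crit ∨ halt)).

Sat(¬crit) = {0, 1, 2, 3, 4}
Sat(¬crit ∨ halt) = {0, 1, 2, 3, 4, 6}
Sat(start ∧ (¬crit ∨ halt)) = {2, 3, 4}
EF (start ∧ (¬crit ∨ halt)): least fixpoint, start Z0 = {2, 3, 4}, add states with some successor in Z. Z1 = {1, 2, 3, 4}; Z2 = {1, 2, 3, 4, 5}; fixed.
Sat(EF (start ∧ (¬crit ∨ halt))) = {1, 2, 3, 4, 5}
6 ∉ Sat(EF (start ∧ (¬crit ∨ halt))) = {1, 2, 3, 4, 5}, so the formula does not hold at 6.

No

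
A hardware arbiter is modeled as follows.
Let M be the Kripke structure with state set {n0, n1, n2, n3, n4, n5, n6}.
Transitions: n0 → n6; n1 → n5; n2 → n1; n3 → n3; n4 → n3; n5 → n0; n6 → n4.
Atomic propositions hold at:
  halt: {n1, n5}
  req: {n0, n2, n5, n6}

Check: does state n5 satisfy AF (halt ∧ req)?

Yes

Sat(halt ∧ req) = {n5}
AF (halt ∧ req): least fixpoint, start Z0 = {n5}, add states with every successor in Z. Z1 = {n1, n5}; Z2 = {n1, n2, n5}; fixed.
Sat(AF (halt ∧ req)) = {n1, n2, n5}
n5 ∈ Sat(AF (halt ∧ req)) = {n1, n2, n5}, so the formula holds at n5.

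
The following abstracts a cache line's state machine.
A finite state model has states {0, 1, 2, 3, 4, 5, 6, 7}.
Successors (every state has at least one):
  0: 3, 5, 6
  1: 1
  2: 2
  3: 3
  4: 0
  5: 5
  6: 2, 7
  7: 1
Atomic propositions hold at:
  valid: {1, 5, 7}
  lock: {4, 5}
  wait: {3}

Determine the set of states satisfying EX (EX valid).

Sat(EX valid) = {s : some successor in {1, 5, 7}} = {0, 1, 5, 6, 7}
Sat(EX (EX valid)) = {s : some successor in {0, 1, 5, 6, 7}} = {0, 1, 4, 5, 6, 7}

{0, 1, 4, 5, 6, 7}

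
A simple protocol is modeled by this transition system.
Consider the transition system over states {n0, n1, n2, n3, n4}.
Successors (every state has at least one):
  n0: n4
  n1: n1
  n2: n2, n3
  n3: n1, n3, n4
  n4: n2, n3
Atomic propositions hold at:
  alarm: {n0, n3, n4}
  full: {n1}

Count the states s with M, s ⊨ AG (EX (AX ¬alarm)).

Sat(¬alarm) = {n1, n2}
Sat(AX ¬alarm) = {s : every successor in {n1, n2}} = {n1}
Sat(EX (AX ¬alarm)) = {s : some successor in {n1}} = {n1, n3}
AG (EX (AX ¬alarm)): greatest fixpoint, start Z0 = {n1, n3}, keep only states in Sat with every successor in Z. Z1 = {n1}; fixed.
Sat(AG (EX (AX ¬alarm))) = {n1}
|Sat(AG (EX (AX ¬alarm)))| = |{n1}| = 1.

1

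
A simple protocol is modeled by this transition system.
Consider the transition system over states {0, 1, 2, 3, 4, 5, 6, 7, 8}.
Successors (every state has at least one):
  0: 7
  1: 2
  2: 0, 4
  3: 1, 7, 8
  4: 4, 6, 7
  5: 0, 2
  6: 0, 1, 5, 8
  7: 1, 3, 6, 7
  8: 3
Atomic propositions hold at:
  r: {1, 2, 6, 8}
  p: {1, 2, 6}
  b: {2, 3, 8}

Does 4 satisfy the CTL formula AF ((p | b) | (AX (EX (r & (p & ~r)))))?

No

Sat(p | b) = {1, 2, 3, 6, 8}
Sat(~r) = {0, 3, 4, 5, 7}
Sat(p & ~r) = ∅
Sat(r & (p & ~r)) = ∅
Sat(EX (r & (p & ~r))) = {s : some successor in ∅} = ∅
Sat(AX (EX (r & (p & ~r)))) = {s : every successor in ∅} = ∅
Sat((p | b) | (AX (EX (r & (p & ~r))))) = {1, 2, 3, 6, 8}
AF ((p | b) | (AX (EX (r & (p & ~r))))): least fixpoint, start Z0 = {1, 2, 3, 6, 8}, add states with every successor in Z. Already a fixed point.
Sat(AF ((p | b) | (AX (EX (r & (p & ~r)))))) = {1, 2, 3, 6, 8}
4 ∉ Sat(AF ((p | b) | (AX (EX (r & (p & ~r)))))) = {1, 2, 3, 6, 8}, so the formula does not hold at 4.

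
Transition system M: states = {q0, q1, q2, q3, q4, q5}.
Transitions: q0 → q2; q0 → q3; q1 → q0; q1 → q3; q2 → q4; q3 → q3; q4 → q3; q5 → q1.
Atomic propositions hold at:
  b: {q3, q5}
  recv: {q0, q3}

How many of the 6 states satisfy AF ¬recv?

4

Sat(¬recv) = {q1, q2, q4, q5}
AF ¬recv: least fixpoint, start Z0 = {q1, q2, q4, q5}, add states with every successor in Z. Already a fixed point.
Sat(AF ¬recv) = {q1, q2, q4, q5}
|Sat(AF ¬recv)| = |{q1, q2, q4, q5}| = 4.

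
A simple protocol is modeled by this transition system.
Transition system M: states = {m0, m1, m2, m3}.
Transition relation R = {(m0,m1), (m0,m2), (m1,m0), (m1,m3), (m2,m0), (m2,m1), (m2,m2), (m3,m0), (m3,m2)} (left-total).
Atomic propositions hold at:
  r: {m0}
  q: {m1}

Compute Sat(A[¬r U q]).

{m1}

Sat(¬r) = {m1, m2, m3}
A[¬r U q]: least fixpoint, start Z0 = Sat(q) = {m1}, add states in Sat(¬r) with every successor in Z. Already a fixed point.
Sat(A[¬r U q]) = {m1}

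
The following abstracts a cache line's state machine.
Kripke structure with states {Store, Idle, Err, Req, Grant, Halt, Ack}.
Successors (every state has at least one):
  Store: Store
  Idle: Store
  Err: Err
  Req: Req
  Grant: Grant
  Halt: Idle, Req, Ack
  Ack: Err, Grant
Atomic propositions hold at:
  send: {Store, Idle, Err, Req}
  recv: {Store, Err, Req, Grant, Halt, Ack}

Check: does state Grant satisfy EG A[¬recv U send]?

No

Sat(¬recv) = {Idle}
A[¬recv U send]: least fixpoint, start Z0 = Sat(send) = {Store, Idle, Err, Req}, add states in Sat(¬recv) with every successor in Z. Already a fixed point.
Sat(A[¬recv U send]) = {Store, Idle, Err, Req}
EG A[¬recv U send]: greatest fixpoint, start Z0 = {Store, Idle, Err, Req}, keep only states in Sat with some successor in Z. Already a fixed point.
Sat(EG A[¬recv U send]) = {Store, Idle, Err, Req}
Grant ∉ Sat(EG A[¬recv U send]) = {Store, Idle, Err, Req}, so the formula does not hold at Grant.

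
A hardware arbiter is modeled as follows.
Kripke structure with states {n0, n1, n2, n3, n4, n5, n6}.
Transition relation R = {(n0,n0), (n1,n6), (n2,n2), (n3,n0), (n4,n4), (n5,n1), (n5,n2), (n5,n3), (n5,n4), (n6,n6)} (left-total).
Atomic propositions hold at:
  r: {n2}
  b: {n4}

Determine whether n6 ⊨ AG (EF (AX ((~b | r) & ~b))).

Sat(~b) = {n0, n1, n2, n3, n5, n6}
Sat(~b | r) = {n0, n1, n2, n3, n5, n6}
Sat((~b | r) & ~b) = {n0, n1, n2, n3, n5, n6}
Sat(AX ((~b | r) & ~b)) = {s : every successor in {n0, n1, n2, n3, n5, n6}} = {n0, n1, n2, n3, n6}
EF (AX ((~b | r) & ~b)): least fixpoint, start Z0 = {n0, n1, n2, n3, n6}, add states with some successor in Z. Z1 = {n0, n1, n2, n3, n5, n6}; fixed.
Sat(EF (AX ((~b | r) & ~b))) = {n0, n1, n2, n3, n5, n6}
AG (EF (AX ((~b | r) & ~b))): greatest fixpoint, start Z0 = {n0, n1, n2, n3, n5, n6}, keep only states in Sat with every successor in Z. Z1 = {n0, n1, n2, n3, n6}; fixed.
Sat(AG (EF (AX ((~b | r) & ~b)))) = {n0, n1, n2, n3, n6}
n6 ∈ Sat(AG (EF (AX ((~b | r) & ~b)))) = {n0, n1, n2, n3, n6}, so the formula holds at n6.

Yes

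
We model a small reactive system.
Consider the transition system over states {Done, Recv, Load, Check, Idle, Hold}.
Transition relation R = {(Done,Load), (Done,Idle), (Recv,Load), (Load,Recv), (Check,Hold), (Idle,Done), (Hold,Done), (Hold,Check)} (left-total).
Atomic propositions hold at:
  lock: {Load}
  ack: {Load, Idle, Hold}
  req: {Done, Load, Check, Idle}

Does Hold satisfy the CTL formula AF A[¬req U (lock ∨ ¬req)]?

Sat(¬req) = {Recv, Hold}
Sat(lock ∨ ¬req) = {Recv, Load, Hold}
A[¬req U (lock ∨ ¬req)]: least fixpoint, start Z0 = Sat((lock ∨ ¬req)) = {Recv, Load, Hold}, add states in Sat(¬req) with every successor in Z. Already a fixed point.
Sat(A[¬req U (lock ∨ ¬req)]) = {Recv, Load, Hold}
AF A[¬req U (lock ∨ ¬req)]: least fixpoint, start Z0 = {Recv, Load, Hold}, add states with every successor in Z. Z1 = {Recv, Load, Check, Hold}; fixed.
Sat(AF A[¬req U (lock ∨ ¬req)]) = {Recv, Load, Check, Hold}
Hold ∈ Sat(AF A[¬req U (lock ∨ ¬req)]) = {Recv, Load, Check, Hold}, so the formula holds at Hold.

Yes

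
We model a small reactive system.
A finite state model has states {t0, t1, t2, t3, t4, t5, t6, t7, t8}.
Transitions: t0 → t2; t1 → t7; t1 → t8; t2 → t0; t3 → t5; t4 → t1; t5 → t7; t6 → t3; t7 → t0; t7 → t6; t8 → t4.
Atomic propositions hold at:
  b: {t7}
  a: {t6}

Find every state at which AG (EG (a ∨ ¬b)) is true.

Sat(¬b) = {t0, t1, t2, t3, t4, t5, t6, t8}
Sat(a ∨ ¬b) = {t0, t1, t2, t3, t4, t5, t6, t8}
EG (a ∨ ¬b): greatest fixpoint, start Z0 = {t0, t1, t2, t3, t4, t5, t6, t8}, keep only states in Sat with some successor in Z. Z1 = {t0, t1, t2, t3, t4, t6, t8}; Z2 = {t0, t1, t2, t4, t6, t8}; Z3 = {t0, t1, t2, t4, t8}; fixed.
Sat(EG (a ∨ ¬b)) = {t0, t1, t2, t4, t8}
AG (EG (a ∨ ¬b)): greatest fixpoint, start Z0 = {t0, t1, t2, t4, t8}, keep only states in Sat with every successor in Z. Z1 = {t0, t2, t4, t8}; Z2 = {t0, t2, t8}; Z3 = {t0, t2}; fixed.
Sat(AG (EG (a ∨ ¬b))) = {t0, t2}

{t0, t2}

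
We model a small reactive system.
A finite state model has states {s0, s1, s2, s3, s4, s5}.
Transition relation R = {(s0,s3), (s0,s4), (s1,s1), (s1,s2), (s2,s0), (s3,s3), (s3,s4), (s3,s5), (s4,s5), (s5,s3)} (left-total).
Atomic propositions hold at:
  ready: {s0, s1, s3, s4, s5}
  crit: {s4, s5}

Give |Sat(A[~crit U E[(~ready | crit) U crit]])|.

2

Sat(~crit) = {s0, s1, s2, s3}
Sat(~ready) = {s2}
Sat(~ready | crit) = {s2, s4, s5}
E[(~ready | crit) U crit]: least fixpoint, start Z0 = Sat(crit) = {s4, s5}, add states in Sat(~ready | crit) with some successor in Z. Already a fixed point.
Sat(E[(~ready | crit) U crit]) = {s4, s5}
A[~crit U E[(~ready | crit) U crit]]: least fixpoint, start Z0 = Sat(E[(~ready | crit) U crit]) = {s4, s5}, add states in Sat(~crit) with every successor in Z. Already a fixed point.
Sat(A[~crit U E[(~ready | crit) U crit]]) = {s4, s5}
|Sat(A[~crit U E[(~ready | crit) U crit]])| = |{s4, s5}| = 2.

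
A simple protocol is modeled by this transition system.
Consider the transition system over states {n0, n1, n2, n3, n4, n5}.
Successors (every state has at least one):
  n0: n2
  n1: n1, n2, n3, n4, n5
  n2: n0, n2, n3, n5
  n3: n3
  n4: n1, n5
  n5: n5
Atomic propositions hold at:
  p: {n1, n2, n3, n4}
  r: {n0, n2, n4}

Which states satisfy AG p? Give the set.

{n3}

AG p: greatest fixpoint, start Z0 = {n1, n2, n3, n4}, keep only states in Sat with every successor in Z. Z1 = {n3}; fixed.
Sat(AG p) = {n3}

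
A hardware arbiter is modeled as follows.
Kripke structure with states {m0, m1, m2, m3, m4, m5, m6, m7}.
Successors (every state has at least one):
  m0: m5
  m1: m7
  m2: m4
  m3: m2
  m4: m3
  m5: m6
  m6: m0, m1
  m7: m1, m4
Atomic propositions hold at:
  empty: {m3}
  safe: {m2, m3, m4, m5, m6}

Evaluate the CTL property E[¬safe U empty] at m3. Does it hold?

Yes

Sat(¬safe) = {m0, m1, m7}
E[¬safe U empty]: least fixpoint, start Z0 = Sat(empty) = {m3}, add states in Sat(¬safe) with some successor in Z. Already a fixed point.
Sat(E[¬safe U empty]) = {m3}
m3 ∈ Sat(E[¬safe U empty]) = {m3}, so the formula holds at m3.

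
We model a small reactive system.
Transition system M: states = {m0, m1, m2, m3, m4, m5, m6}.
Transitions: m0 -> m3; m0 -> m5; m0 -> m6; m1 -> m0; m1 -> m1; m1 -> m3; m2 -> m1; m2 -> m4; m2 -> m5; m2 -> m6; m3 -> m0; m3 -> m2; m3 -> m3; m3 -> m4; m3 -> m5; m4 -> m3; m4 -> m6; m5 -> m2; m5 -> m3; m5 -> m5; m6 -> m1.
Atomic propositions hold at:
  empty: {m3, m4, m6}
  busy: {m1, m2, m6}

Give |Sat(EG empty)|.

2

EG empty: greatest fixpoint, start Z0 = {m3, m4, m6}, keep only states in Sat with some successor in Z. Z1 = {m3, m4}; fixed.
Sat(EG empty) = {m3, m4}
|Sat(EG empty)| = |{m3, m4}| = 2.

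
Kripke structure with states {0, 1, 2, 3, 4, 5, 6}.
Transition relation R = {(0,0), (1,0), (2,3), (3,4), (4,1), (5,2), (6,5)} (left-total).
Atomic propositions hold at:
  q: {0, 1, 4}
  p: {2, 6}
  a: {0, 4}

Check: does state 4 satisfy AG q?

AG q: greatest fixpoint, start Z0 = {0, 1, 4}, keep only states in Sat with every successor in Z. Already a fixed point.
Sat(AG q) = {0, 1, 4}
4 ∈ Sat(AG q) = {0, 1, 4}, so the formula holds at 4.

Yes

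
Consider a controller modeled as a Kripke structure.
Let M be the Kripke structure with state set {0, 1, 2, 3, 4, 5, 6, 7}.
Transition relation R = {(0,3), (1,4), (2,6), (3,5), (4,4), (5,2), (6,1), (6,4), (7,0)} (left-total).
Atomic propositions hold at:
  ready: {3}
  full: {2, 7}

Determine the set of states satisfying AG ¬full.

Sat(¬full) = {0, 1, 3, 4, 5, 6}
AG ¬full: greatest fixpoint, start Z0 = {0, 1, 3, 4, 5, 6}, keep only states in Sat with every successor in Z. Z1 = {0, 1, 3, 4, 6}; Z2 = {0, 1, 4, 6}; Z3 = {1, 4, 6}; fixed.
Sat(AG ¬full) = {1, 4, 6}

{1, 4, 6}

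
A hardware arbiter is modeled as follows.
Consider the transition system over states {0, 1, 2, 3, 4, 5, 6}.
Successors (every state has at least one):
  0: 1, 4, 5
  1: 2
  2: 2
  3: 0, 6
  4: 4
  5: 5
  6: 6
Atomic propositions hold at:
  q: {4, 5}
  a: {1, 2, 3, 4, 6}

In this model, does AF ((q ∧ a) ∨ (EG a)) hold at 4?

Yes

Sat(q ∧ a) = {4}
EG a: greatest fixpoint, start Z0 = {1, 2, 3, 4, 6}, keep only states in Sat with some successor in Z. Already a fixed point.
Sat(EG a) = {1, 2, 3, 4, 6}
Sat((q ∧ a) ∨ (EG a)) = {1, 2, 3, 4, 6}
AF ((q ∧ a) ∨ (EG a)): least fixpoint, start Z0 = {1, 2, 3, 4, 6}, add states with every successor in Z. Already a fixed point.
Sat(AF ((q ∧ a) ∨ (EG a))) = {1, 2, 3, 4, 6}
4 ∈ Sat(AF ((q ∧ a) ∨ (EG a))) = {1, 2, 3, 4, 6}, so the formula holds at 4.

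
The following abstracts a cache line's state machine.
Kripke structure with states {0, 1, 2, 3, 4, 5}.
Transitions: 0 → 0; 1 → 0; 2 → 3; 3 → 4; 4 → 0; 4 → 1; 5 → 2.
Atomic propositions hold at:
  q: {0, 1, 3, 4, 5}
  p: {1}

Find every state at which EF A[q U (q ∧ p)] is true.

{1, 2, 3, 4, 5}

Sat(q ∧ p) = {1}
A[q U (q ∧ p)]: least fixpoint, start Z0 = Sat((q ∧ p)) = {1}, add states in Sat(q) with every successor in Z. Already a fixed point.
Sat(A[q U (q ∧ p)]) = {1}
EF A[q U (q ∧ p)]: least fixpoint, start Z0 = {1}, add states with some successor in Z. Z1 = {1, 4}; Z2 = {1, 3, 4}; Z3 = {1, 2, 3, 4}; Z4 = {1, 2, 3, 4, 5}; fixed.
Sat(EF A[q U (q ∧ p)]) = {1, 2, 3, 4, 5}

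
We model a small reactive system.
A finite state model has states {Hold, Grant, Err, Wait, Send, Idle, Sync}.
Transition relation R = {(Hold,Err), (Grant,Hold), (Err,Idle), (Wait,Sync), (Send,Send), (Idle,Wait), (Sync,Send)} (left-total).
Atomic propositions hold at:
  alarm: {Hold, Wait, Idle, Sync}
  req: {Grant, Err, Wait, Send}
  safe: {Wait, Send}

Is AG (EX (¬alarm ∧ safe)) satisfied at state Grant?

No

Sat(¬alarm) = {Grant, Err, Send}
Sat(¬alarm ∧ safe) = {Send}
Sat(EX (¬alarm ∧ safe)) = {s : some successor in {Send}} = {Send, Sync}
AG (EX (¬alarm ∧ safe)): greatest fixpoint, start Z0 = {Send, Sync}, keep only states in Sat with every successor in Z. Already a fixed point.
Sat(AG (EX (¬alarm ∧ safe))) = {Send, Sync}
Grant ∉ Sat(AG (EX (¬alarm ∧ safe))) = {Send, Sync}, so the formula does not hold at Grant.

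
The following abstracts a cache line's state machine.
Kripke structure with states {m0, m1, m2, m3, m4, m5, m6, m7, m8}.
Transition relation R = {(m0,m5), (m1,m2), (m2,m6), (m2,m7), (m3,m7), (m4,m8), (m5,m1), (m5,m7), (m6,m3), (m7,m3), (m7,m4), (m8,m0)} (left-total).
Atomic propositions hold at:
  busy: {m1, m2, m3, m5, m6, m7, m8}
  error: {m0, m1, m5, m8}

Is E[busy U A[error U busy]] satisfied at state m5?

A[error U busy]: least fixpoint, start Z0 = Sat(busy) = {m1, m2, m3, m5, m6, m7, m8}, add states in Sat(error) with every successor in Z. Z1 = {m0, m1, m2, m3, m5, m6, m7, m8}; fixed.
Sat(A[error U busy]) = {m0, m1, m2, m3, m5, m6, m7, m8}
E[busy U A[error U busy]]: least fixpoint, start Z0 = Sat(A[error U busy]) = {m0, m1, m2, m3, m5, m6, m7, m8}, add states in Sat(busy) with some successor in Z. Already a fixed point.
Sat(E[busy U A[error U busy]]) = {m0, m1, m2, m3, m5, m6, m7, m8}
m5 ∈ Sat(E[busy U A[error U busy]]) = {m0, m1, m2, m3, m5, m6, m7, m8}, so the formula holds at m5.

Yes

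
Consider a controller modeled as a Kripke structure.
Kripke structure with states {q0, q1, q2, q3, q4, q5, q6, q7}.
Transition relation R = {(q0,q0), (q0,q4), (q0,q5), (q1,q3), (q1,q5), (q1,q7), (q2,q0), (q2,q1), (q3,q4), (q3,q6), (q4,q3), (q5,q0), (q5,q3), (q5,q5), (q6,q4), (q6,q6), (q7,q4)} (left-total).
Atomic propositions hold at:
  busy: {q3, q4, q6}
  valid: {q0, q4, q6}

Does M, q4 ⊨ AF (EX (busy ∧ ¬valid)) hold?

Sat(¬valid) = {q1, q2, q3, q5, q7}
Sat(busy ∧ ¬valid) = {q3}
Sat(EX (busy ∧ ¬valid)) = {s : some successor in {q3}} = {q1, q4, q5}
AF (EX (busy ∧ ¬valid)): least fixpoint, start Z0 = {q1, q4, q5}, add states with every successor in Z. Z1 = {q1, q4, q5, q7}; fixed.
Sat(AF (EX (busy ∧ ¬valid))) = {q1, q4, q5, q7}
q4 ∈ Sat(AF (EX (busy ∧ ¬valid))) = {q1, q4, q5, q7}, so the formula holds at q4.

Yes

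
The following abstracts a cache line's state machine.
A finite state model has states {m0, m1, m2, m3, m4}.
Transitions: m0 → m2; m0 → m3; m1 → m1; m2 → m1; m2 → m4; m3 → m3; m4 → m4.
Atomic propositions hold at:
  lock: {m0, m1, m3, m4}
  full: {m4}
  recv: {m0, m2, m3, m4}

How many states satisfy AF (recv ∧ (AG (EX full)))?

1

Sat(EX full) = {s : some successor in {m4}} = {m2, m4}
AG (EX full): greatest fixpoint, start Z0 = {m2, m4}, keep only states in Sat with every successor in Z. Z1 = {m4}; fixed.
Sat(AG (EX full)) = {m4}
Sat(recv ∧ (AG (EX full))) = {m4}
AF (recv ∧ (AG (EX full))): least fixpoint, start Z0 = {m4}, add states with every successor in Z. Already a fixed point.
Sat(AF (recv ∧ (AG (EX full)))) = {m4}
|Sat(AF (recv ∧ (AG (EX full))))| = |{m4}| = 1.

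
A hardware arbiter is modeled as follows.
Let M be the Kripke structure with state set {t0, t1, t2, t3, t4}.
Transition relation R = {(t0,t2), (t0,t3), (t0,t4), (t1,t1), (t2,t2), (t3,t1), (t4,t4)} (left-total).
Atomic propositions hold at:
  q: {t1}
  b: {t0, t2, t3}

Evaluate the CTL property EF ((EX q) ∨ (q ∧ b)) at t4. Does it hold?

Sat(EX q) = {s : some successor in {t1}} = {t1, t3}
Sat(q ∧ b) = ∅
Sat((EX q) ∨ (q ∧ b)) = {t1, t3}
EF ((EX q) ∨ (q ∧ b)): least fixpoint, start Z0 = {t1, t3}, add states with some successor in Z. Z1 = {t0, t1, t3}; fixed.
Sat(EF ((EX q) ∨ (q ∧ b))) = {t0, t1, t3}
t4 ∉ Sat(EF ((EX q) ∨ (q ∧ b))) = {t0, t1, t3}, so the formula does not hold at t4.

No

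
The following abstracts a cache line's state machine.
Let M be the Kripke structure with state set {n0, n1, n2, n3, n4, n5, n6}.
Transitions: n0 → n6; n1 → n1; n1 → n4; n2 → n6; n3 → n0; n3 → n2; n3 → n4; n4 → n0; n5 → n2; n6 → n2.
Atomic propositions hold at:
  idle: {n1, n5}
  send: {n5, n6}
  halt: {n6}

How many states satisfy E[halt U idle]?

E[halt U idle]: least fixpoint, start Z0 = Sat(idle) = {n1, n5}, add states in Sat(halt) with some successor in Z. Already a fixed point.
Sat(E[halt U idle]) = {n1, n5}
|Sat(E[halt U idle])| = |{n1, n5}| = 2.

2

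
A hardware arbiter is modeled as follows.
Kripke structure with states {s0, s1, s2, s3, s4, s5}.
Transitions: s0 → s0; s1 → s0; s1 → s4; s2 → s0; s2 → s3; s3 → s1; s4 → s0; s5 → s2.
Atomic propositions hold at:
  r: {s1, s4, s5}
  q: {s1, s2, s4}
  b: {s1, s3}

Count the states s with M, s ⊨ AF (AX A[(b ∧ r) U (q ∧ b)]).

Sat(b ∧ r) = {s1}
Sat(q ∧ b) = {s1}
A[(b ∧ r) U (q ∧ b)]: least fixpoint, start Z0 = Sat((q ∧ b)) = {s1}, add states in Sat(b ∧ r) with every successor in Z. Already a fixed point.
Sat(A[(b ∧ r) U (q ∧ b)]) = {s1}
Sat(AX A[(b ∧ r) U (q ∧ b)]) = {s : every successor in {s1}} = {s3}
AF (AX A[(b ∧ r) U (q ∧ b)]): least fixpoint, start Z0 = {s3}, add states with every successor in Z. Already a fixed point.
Sat(AF (AX A[(b ∧ r) U (q ∧ b)])) = {s3}
|Sat(AF (AX A[(b ∧ r) U (q ∧ b)]))| = |{s3}| = 1.

1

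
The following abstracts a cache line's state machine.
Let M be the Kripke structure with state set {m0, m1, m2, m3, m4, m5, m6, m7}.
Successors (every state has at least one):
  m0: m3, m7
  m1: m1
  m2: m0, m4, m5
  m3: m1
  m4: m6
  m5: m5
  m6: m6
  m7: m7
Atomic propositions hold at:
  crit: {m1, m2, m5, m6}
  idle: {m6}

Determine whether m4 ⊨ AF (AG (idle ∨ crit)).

Sat(idle ∨ crit) = {m1, m2, m5, m6}
AG (idle ∨ crit): greatest fixpoint, start Z0 = {m1, m2, m5, m6}, keep only states in Sat with every successor in Z. Z1 = {m1, m5, m6}; fixed.
Sat(AG (idle ∨ crit)) = {m1, m5, m6}
AF (AG (idle ∨ crit)): least fixpoint, start Z0 = {m1, m5, m6}, add states with every successor in Z. Z1 = {m1, m3, m4, m5, m6}; fixed.
Sat(AF (AG (idle ∨ crit))) = {m1, m3, m4, m5, m6}
m4 ∈ Sat(AF (AG (idle ∨ crit))) = {m1, m3, m4, m5, m6}, so the formula holds at m4.

Yes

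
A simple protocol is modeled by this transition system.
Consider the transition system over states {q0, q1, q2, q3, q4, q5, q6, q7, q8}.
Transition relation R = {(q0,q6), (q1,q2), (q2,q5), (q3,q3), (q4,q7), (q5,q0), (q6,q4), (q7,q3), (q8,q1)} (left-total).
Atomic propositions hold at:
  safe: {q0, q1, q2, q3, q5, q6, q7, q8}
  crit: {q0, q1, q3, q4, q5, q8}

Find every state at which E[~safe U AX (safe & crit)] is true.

{q2, q3, q4, q5, q7, q8}

Sat(~safe) = {q4}
Sat(safe & crit) = {q0, q1, q3, q5, q8}
Sat(AX (safe & crit)) = {s : every successor in {q0, q1, q3, q5, q8}} = {q2, q3, q5, q7, q8}
E[~safe U AX (safe & crit)]: least fixpoint, start Z0 = Sat(AX (safe & crit)) = {q2, q3, q5, q7, q8}, add states in Sat(~safe) with some successor in Z. Z1 = {q2, q3, q4, q5, q7, q8}; fixed.
Sat(E[~safe U AX (safe & crit)]) = {q2, q3, q4, q5, q7, q8}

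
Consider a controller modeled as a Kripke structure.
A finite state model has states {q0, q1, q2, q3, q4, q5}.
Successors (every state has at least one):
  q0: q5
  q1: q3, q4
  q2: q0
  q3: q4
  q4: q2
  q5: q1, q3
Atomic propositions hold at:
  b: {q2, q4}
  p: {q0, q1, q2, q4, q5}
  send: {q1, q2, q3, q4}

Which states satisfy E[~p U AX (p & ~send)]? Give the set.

Sat(~p) = {q3}
Sat(~send) = {q0, q5}
Sat(p & ~send) = {q0, q5}
Sat(AX (p & ~send)) = {s : every successor in {q0, q5}} = {q0, q2}
E[~p U AX (p & ~send)]: least fixpoint, start Z0 = Sat(AX (p & ~send)) = {q0, q2}, add states in Sat(~p) with some successor in Z. Already a fixed point.
Sat(E[~p U AX (p & ~send)]) = {q0, q2}

{q0, q2}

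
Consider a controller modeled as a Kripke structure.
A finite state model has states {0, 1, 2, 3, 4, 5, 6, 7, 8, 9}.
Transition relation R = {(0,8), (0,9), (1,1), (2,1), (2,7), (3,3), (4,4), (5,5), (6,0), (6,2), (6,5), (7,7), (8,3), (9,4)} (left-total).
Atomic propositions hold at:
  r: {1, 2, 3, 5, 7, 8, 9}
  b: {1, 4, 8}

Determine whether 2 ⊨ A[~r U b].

No

Sat(~r) = {0, 4, 6}
A[~r U b]: least fixpoint, start Z0 = Sat(b) = {1, 4, 8}, add states in Sat(~r) with every successor in Z. Already a fixed point.
Sat(A[~r U b]) = {1, 4, 8}
2 ∉ Sat(A[~r U b]) = {1, 4, 8}, so the formula does not hold at 2.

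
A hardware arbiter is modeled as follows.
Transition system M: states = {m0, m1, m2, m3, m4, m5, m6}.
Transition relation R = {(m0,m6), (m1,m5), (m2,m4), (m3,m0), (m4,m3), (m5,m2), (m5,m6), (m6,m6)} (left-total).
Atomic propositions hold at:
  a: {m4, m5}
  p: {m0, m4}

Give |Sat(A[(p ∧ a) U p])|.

2

Sat(p ∧ a) = {m4}
A[(p ∧ a) U p]: least fixpoint, start Z0 = Sat(p) = {m0, m4}, add states in Sat(p ∧ a) with every successor in Z. Already a fixed point.
Sat(A[(p ∧ a) U p]) = {m0, m4}
|Sat(A[(p ∧ a) U p])| = |{m0, m4}| = 2.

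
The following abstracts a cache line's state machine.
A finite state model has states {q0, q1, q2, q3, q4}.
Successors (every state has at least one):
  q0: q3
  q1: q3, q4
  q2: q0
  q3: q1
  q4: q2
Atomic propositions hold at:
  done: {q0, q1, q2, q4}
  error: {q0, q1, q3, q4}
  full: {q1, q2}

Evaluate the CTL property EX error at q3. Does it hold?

Yes

Sat(EX error) = {s : some successor in {q0, q1, q3, q4}} = {q0, q1, q2, q3}
q3 ∈ Sat(EX error) = {q0, q1, q2, q3}, so the formula holds at q3.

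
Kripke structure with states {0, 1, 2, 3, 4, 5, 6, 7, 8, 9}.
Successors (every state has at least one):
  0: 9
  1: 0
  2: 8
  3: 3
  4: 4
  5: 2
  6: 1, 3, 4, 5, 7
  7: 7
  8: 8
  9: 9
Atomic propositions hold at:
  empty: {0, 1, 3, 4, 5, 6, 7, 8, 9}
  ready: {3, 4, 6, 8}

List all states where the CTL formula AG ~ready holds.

Sat(~ready) = {0, 1, 2, 5, 7, 9}
AG ~ready: greatest fixpoint, start Z0 = {0, 1, 2, 5, 7, 9}, keep only states in Sat with every successor in Z. Z1 = {0, 1, 5, 7, 9}; Z2 = {0, 1, 7, 9}; fixed.
Sat(AG ~ready) = {0, 1, 7, 9}

{0, 1, 7, 9}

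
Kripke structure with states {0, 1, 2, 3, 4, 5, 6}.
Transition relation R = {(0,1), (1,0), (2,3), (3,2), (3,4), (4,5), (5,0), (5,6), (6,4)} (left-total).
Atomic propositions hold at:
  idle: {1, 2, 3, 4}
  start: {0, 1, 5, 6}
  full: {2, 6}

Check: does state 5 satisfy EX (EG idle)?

No

EG idle: greatest fixpoint, start Z0 = {1, 2, 3, 4}, keep only states in Sat with some successor in Z. Z1 = {2, 3}; fixed.
Sat(EG idle) = {2, 3}
Sat(EX (EG idle)) = {s : some successor in {2, 3}} = {2, 3}
5 ∉ Sat(EX (EG idle)) = {2, 3}, so the formula does not hold at 5.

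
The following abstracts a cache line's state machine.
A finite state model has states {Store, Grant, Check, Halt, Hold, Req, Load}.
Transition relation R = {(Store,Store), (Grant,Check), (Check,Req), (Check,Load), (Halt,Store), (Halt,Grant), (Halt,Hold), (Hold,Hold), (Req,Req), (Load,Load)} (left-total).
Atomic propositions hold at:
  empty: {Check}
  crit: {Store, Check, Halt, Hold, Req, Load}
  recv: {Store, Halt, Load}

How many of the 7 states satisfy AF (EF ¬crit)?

2

Sat(¬crit) = {Grant}
EF ¬crit: least fixpoint, start Z0 = {Grant}, add states with some successor in Z. Z1 = {Grant, Halt}; fixed.
Sat(EF ¬crit) = {Grant, Halt}
AF (EF ¬crit): least fixpoint, start Z0 = {Grant, Halt}, add states with every successor in Z. Already a fixed point.
Sat(AF (EF ¬crit)) = {Grant, Halt}
|Sat(AF (EF ¬crit))| = |{Grant, Halt}| = 2.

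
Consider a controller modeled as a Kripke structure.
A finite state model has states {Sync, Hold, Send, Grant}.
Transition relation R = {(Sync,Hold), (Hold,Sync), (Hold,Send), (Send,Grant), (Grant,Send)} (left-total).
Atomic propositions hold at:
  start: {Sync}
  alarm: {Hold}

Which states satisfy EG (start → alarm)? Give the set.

{Hold, Send, Grant}

Sat(start → alarm) = {Hold, Send, Grant}
EG (start → alarm): greatest fixpoint, start Z0 = {Hold, Send, Grant}, keep only states in Sat with some successor in Z. Already a fixed point.
Sat(EG (start → alarm)) = {Hold, Send, Grant}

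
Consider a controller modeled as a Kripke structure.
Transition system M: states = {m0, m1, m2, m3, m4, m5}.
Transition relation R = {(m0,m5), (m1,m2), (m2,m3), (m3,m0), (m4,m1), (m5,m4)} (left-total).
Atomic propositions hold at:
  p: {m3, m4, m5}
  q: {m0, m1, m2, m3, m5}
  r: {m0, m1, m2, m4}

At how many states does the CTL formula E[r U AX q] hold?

Sat(AX q) = {s : every successor in {m0, m1, m2, m3, m5}} = {m0, m1, m2, m3, m4}
E[r U AX q]: least fixpoint, start Z0 = Sat(AX q) = {m0, m1, m2, m3, m4}, add states in Sat(r) with some successor in Z. Already a fixed point.
Sat(E[r U AX q]) = {m0, m1, m2, m3, m4}
|Sat(E[r U AX q])| = |{m0, m1, m2, m3, m4}| = 5.

5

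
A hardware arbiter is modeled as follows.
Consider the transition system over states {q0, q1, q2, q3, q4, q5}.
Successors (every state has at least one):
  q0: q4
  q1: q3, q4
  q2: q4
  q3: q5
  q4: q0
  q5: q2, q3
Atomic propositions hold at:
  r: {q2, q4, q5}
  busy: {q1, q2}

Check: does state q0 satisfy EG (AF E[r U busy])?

No

E[r U busy]: least fixpoint, start Z0 = Sat(busy) = {q1, q2}, add states in Sat(r) with some successor in Z. Z1 = {q1, q2, q5}; fixed.
Sat(E[r U busy]) = {q1, q2, q5}
AF E[r U busy]: least fixpoint, start Z0 = {q1, q2, q5}, add states with every successor in Z. Z1 = {q1, q2, q3, q5}; fixed.
Sat(AF E[r U busy]) = {q1, q2, q3, q5}
EG (AF E[r U busy]): greatest fixpoint, start Z0 = {q1, q2, q3, q5}, keep only states in Sat with some successor in Z. Z1 = {q1, q3, q5}; fixed.
Sat(EG (AF E[r U busy])) = {q1, q3, q5}
q0 ∉ Sat(EG (AF E[r U busy])) = {q1, q3, q5}, so the formula does not hold at q0.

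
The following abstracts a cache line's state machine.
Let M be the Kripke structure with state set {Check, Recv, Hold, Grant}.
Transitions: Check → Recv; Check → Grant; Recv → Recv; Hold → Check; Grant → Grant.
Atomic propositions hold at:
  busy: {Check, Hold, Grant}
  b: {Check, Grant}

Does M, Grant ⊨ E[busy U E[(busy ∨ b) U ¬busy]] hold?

No

Sat(busy ∨ b) = {Check, Hold, Grant}
Sat(¬busy) = {Recv}
E[(busy ∨ b) U ¬busy]: least fixpoint, start Z0 = Sat(¬busy) = {Recv}, add states in Sat(busy ∨ b) with some successor in Z. Z1 = {Check, Recv}; Z2 = {Check, Recv, Hold}; fixed.
Sat(E[(busy ∨ b) U ¬busy]) = {Check, Recv, Hold}
E[busy U E[(busy ∨ b) U ¬busy]]: least fixpoint, start Z0 = Sat(E[(busy ∨ b) U ¬busy]) = {Check, Recv, Hold}, add states in Sat(busy) with some successor in Z. Already a fixed point.
Sat(E[busy U E[(busy ∨ b) U ¬busy]]) = {Check, Recv, Hold}
Grant ∉ Sat(E[busy U E[(busy ∨ b) U ¬busy]]) = {Check, Recv, Hold}, so the formula does not hold at Grant.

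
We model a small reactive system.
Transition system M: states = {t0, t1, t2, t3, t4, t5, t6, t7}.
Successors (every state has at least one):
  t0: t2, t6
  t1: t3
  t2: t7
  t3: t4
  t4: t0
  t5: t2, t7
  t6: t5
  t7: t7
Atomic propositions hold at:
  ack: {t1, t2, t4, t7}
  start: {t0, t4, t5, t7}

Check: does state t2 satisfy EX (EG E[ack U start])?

E[ack U start]: least fixpoint, start Z0 = Sat(start) = {t0, t4, t5, t7}, add states in Sat(ack) with some successor in Z. Z1 = {t0, t2, t4, t5, t7}; fixed.
Sat(E[ack U start]) = {t0, t2, t4, t5, t7}
EG E[ack U start]: greatest fixpoint, start Z0 = {t0, t2, t4, t5, t7}, keep only states in Sat with some successor in Z. Already a fixed point.
Sat(EG E[ack U start]) = {t0, t2, t4, t5, t7}
Sat(EX (EG E[ack U start])) = {s : some successor in {t0, t2, t4, t5, t7}} = {t0, t2, t3, t4, t5, t6, t7}
t2 ∈ Sat(EX (EG E[ack U start])) = {t0, t2, t3, t4, t5, t6, t7}, so the formula holds at t2.

Yes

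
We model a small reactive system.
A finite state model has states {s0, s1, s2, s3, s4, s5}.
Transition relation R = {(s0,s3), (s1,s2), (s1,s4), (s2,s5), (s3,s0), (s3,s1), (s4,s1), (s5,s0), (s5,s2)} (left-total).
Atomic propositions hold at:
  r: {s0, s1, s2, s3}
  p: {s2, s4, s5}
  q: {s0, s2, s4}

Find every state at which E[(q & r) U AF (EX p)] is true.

Sat(q & r) = {s0, s2}
Sat(EX p) = {s : some successor in {s2, s4, s5}} = {s1, s2, s5}
AF (EX p): least fixpoint, start Z0 = {s1, s2, s5}, add states with every successor in Z. Z1 = {s1, s2, s4, s5}; fixed.
Sat(AF (EX p)) = {s1, s2, s4, s5}
E[(q & r) U AF (EX p)]: least fixpoint, start Z0 = Sat(AF (EX p)) = {s1, s2, s4, s5}, add states in Sat(q & r) with some successor in Z. Already a fixed point.
Sat(E[(q & r) U AF (EX p)]) = {s1, s2, s4, s5}

{s1, s2, s4, s5}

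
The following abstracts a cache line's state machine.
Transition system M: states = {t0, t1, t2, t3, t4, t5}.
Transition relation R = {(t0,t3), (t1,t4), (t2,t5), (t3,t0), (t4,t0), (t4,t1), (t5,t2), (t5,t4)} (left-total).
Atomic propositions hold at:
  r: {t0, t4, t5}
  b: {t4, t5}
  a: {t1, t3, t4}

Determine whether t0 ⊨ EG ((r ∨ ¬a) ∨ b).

No

Sat(¬a) = {t0, t2, t5}
Sat(r ∨ ¬a) = {t0, t2, t4, t5}
Sat((r ∨ ¬a) ∨ b) = {t0, t2, t4, t5}
EG ((r ∨ ¬a) ∨ b): greatest fixpoint, start Z0 = {t0, t2, t4, t5}, keep only states in Sat with some successor in Z. Z1 = {t2, t4, t5}; Z2 = {t2, t5}; fixed.
Sat(EG ((r ∨ ¬a) ∨ b)) = {t2, t5}
t0 ∉ Sat(EG ((r ∨ ¬a) ∨ b)) = {t2, t5}, so the formula does not hold at t0.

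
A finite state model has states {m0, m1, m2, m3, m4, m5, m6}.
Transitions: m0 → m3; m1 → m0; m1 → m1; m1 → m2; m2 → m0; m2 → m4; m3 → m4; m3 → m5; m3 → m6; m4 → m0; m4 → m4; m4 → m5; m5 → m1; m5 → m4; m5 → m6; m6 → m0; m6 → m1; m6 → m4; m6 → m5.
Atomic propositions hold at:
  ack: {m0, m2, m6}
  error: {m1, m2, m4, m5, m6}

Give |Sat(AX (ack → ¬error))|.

4

Sat(¬error) = {m0, m3}
Sat(ack → ¬error) = {m0, m1, m3, m4, m5}
Sat(AX (ack → ¬error)) = {s : every successor in {m0, m1, m3, m4, m5}} = {m0, m2, m4, m6}
|Sat(AX (ack → ¬error))| = |{m0, m2, m4, m6}| = 4.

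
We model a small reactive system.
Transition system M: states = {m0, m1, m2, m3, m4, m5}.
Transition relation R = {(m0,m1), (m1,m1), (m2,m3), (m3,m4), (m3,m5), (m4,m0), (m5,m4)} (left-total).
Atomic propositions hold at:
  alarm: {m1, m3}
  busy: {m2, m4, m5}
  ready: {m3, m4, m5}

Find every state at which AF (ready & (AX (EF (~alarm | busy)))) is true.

{m2, m3, m4, m5}

Sat(~alarm) = {m0, m2, m4, m5}
Sat(~alarm | busy) = {m0, m2, m4, m5}
EF (~alarm | busy): least fixpoint, start Z0 = {m0, m2, m4, m5}, add states with some successor in Z. Z1 = {m0, m2, m3, m4, m5}; fixed.
Sat(EF (~alarm | busy)) = {m0, m2, m3, m4, m5}
Sat(AX (EF (~alarm | busy))) = {s : every successor in {m0, m2, m3, m4, m5}} = {m2, m3, m4, m5}
Sat(ready & (AX (EF (~alarm | busy)))) = {m3, m4, m5}
AF (ready & (AX (EF (~alarm | busy)))): least fixpoint, start Z0 = {m3, m4, m5}, add states with every successor in Z. Z1 = {m2, m3, m4, m5}; fixed.
Sat(AF (ready & (AX (EF (~alarm | busy))))) = {m2, m3, m4, m5}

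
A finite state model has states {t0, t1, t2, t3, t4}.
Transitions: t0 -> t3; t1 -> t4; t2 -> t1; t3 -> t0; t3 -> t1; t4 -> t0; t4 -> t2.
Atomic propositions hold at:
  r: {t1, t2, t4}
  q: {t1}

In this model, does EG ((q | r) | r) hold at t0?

No

Sat(q | r) = {t1, t2, t4}
Sat((q | r) | r) = {t1, t2, t4}
EG ((q | r) | r): greatest fixpoint, start Z0 = {t1, t2, t4}, keep only states in Sat with some successor in Z. Already a fixed point.
Sat(EG ((q | r) | r)) = {t1, t2, t4}
t0 ∉ Sat(EG ((q | r) | r)) = {t1, t2, t4}, so the formula does not hold at t0.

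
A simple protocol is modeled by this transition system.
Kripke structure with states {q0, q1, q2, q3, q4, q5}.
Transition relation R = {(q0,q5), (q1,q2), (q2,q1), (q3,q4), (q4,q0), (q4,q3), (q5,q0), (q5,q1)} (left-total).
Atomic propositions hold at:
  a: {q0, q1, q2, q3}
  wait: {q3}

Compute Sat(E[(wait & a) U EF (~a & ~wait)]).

Sat(wait & a) = {q3}
Sat(~a) = {q4, q5}
Sat(~wait) = {q0, q1, q2, q4, q5}
Sat(~a & ~wait) = {q4, q5}
EF (~a & ~wait): least fixpoint, start Z0 = {q4, q5}, add states with some successor in Z. Z1 = {q0, q3, q4, q5}; fixed.
Sat(EF (~a & ~wait)) = {q0, q3, q4, q5}
E[(wait & a) U EF (~a & ~wait)]: least fixpoint, start Z0 = Sat(EF (~a & ~wait)) = {q0, q3, q4, q5}, add states in Sat(wait & a) with some successor in Z. Already a fixed point.
Sat(E[(wait & a) U EF (~a & ~wait)]) = {q0, q3, q4, q5}

{q0, q3, q4, q5}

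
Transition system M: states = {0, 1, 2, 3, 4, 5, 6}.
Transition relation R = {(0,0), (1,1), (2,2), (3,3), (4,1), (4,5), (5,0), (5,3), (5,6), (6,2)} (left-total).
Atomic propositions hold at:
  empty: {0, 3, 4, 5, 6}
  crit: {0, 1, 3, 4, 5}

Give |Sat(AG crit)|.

AG crit: greatest fixpoint, start Z0 = {0, 1, 3, 4, 5}, keep only states in Sat with every successor in Z. Z1 = {0, 1, 3, 4}; Z2 = {0, 1, 3}; fixed.
Sat(AG crit) = {0, 1, 3}
|Sat(AG crit)| = |{0, 1, 3}| = 3.

3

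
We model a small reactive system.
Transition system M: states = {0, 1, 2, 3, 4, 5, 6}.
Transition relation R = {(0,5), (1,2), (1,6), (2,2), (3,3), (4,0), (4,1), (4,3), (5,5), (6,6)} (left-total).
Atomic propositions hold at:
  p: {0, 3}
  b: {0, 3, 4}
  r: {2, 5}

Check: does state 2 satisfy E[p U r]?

Yes

E[p U r]: least fixpoint, start Z0 = Sat(r) = {2, 5}, add states in Sat(p) with some successor in Z. Z1 = {0, 2, 5}; fixed.
Sat(E[p U r]) = {0, 2, 5}
2 ∈ Sat(E[p U r]) = {0, 2, 5}, so the formula holds at 2.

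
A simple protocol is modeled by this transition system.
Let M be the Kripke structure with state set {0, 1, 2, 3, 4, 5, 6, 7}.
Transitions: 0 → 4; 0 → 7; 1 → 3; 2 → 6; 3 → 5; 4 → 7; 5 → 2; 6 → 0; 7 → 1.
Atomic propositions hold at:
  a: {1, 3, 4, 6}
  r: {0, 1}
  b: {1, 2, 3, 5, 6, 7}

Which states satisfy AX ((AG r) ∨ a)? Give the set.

AG r: greatest fixpoint, start Z0 = {0, 1}, keep only states in Sat with every successor in Z. Z1 = ∅; fixed.
Sat(AG r) = ∅
Sat((AG r) ∨ a) = {1, 3, 4, 6}
Sat(AX ((AG r) ∨ a)) = {s : every successor in {1, 3, 4, 6}} = {1, 2, 7}

{1, 2, 7}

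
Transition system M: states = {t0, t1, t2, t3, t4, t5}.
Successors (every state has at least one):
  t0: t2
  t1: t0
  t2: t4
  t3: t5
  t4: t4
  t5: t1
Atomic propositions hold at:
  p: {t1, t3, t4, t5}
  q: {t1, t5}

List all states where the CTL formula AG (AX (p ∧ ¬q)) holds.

Sat(¬q) = {t0, t2, t3, t4}
Sat(p ∧ ¬q) = {t3, t4}
Sat(AX (p ∧ ¬q)) = {s : every successor in {t3, t4}} = {t2, t4}
AG (AX (p ∧ ¬q)): greatest fixpoint, start Z0 = {t2, t4}, keep only states in Sat with every successor in Z. Already a fixed point.
Sat(AG (AX (p ∧ ¬q))) = {t2, t4}

{t2, t4}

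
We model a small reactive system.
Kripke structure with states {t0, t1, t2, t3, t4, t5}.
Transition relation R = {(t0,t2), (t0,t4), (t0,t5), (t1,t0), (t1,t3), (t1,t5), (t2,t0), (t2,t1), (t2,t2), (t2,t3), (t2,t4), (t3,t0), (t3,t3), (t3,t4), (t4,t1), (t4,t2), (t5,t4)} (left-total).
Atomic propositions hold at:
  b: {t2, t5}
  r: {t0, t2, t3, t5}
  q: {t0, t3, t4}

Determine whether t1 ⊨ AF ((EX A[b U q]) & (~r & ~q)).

Yes

A[b U q]: least fixpoint, start Z0 = Sat(q) = {t0, t3, t4}, add states in Sat(b) with every successor in Z. Z1 = {t0, t3, t4, t5}; fixed.
Sat(A[b U q]) = {t0, t3, t4, t5}
Sat(EX A[b U q]) = {s : some successor in {t0, t3, t4, t5}} = {t0, t1, t2, t3, t5}
Sat(~r) = {t1, t4}
Sat(~q) = {t1, t2, t5}
Sat(~r & ~q) = {t1}
Sat((EX A[b U q]) & (~r & ~q)) = {t1}
AF ((EX A[b U q]) & (~r & ~q)): least fixpoint, start Z0 = {t1}, add states with every successor in Z. Already a fixed point.
Sat(AF ((EX A[b U q]) & (~r & ~q))) = {t1}
t1 ∈ Sat(AF ((EX A[b U q]) & (~r & ~q))) = {t1}, so the formula holds at t1.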